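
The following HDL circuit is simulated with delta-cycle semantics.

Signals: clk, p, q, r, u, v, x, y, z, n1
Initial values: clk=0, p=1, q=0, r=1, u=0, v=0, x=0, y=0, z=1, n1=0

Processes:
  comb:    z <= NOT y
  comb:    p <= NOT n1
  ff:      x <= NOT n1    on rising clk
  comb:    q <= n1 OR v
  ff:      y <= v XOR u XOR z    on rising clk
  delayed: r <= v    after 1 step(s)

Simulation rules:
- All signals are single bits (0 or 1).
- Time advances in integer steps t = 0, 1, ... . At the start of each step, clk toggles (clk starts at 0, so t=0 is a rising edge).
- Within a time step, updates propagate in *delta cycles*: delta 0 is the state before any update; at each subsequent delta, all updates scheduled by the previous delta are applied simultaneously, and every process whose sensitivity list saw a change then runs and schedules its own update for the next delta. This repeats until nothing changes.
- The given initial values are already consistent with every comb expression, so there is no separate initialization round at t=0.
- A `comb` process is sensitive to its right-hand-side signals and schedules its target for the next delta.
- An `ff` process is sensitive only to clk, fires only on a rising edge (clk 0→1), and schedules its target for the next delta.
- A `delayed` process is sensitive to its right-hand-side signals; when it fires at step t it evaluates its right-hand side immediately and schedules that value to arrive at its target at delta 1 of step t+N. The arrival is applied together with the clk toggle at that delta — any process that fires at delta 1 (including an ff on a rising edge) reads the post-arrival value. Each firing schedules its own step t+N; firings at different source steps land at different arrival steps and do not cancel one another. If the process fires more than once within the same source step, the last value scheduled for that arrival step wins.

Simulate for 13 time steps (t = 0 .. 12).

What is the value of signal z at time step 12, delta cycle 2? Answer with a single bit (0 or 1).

t0.Δ0 y=0 z=1 p=1 r=1 v=0 u=0 q=0 x=0 clk=0 n1=0
t0.Δ1 y=0 z=1 p=1 r=1 v=0 u=0 q=0 x=0 clk=1 n1=0
t0.Δ2 y=1 z=1 p=1 r=1 v=0 u=0 q=0 x=1 clk=1 n1=0
t0.Δ3 y=1 z=0 p=1 r=1 v=0 u=0 q=0 x=1 clk=1 n1=0
t1.Δ0 y=1 z=0 p=1 r=1 v=0 u=0 q=0 x=1 clk=1 n1=0
t1.Δ1 y=1 z=0 p=1 r=1 v=0 u=0 q=0 x=1 clk=0 n1=0
t2.Δ0 y=1 z=0 p=1 r=1 v=0 u=0 q=0 x=1 clk=0 n1=0
t2.Δ1 y=1 z=0 p=1 r=1 v=0 u=0 q=0 x=1 clk=1 n1=0
t2.Δ2 y=0 z=0 p=1 r=1 v=0 u=0 q=0 x=1 clk=1 n1=0
t2.Δ3 y=0 z=1 p=1 r=1 v=0 u=0 q=0 x=1 clk=1 n1=0
t3.Δ0 y=0 z=1 p=1 r=1 v=0 u=0 q=0 x=1 clk=1 n1=0
t3.Δ1 y=0 z=1 p=1 r=1 v=0 u=0 q=0 x=1 clk=0 n1=0
t4.Δ0 y=0 z=1 p=1 r=1 v=0 u=0 q=0 x=1 clk=0 n1=0
t4.Δ1 y=0 z=1 p=1 r=1 v=0 u=0 q=0 x=1 clk=1 n1=0
t4.Δ2 y=1 z=1 p=1 r=1 v=0 u=0 q=0 x=1 clk=1 n1=0
t4.Δ3 y=1 z=0 p=1 r=1 v=0 u=0 q=0 x=1 clk=1 n1=0
t5.Δ0 y=1 z=0 p=1 r=1 v=0 u=0 q=0 x=1 clk=1 n1=0
t5.Δ1 y=1 z=0 p=1 r=1 v=0 u=0 q=0 x=1 clk=0 n1=0
t6.Δ0 y=1 z=0 p=1 r=1 v=0 u=0 q=0 x=1 clk=0 n1=0
t6.Δ1 y=1 z=0 p=1 r=1 v=0 u=0 q=0 x=1 clk=1 n1=0
t6.Δ2 y=0 z=0 p=1 r=1 v=0 u=0 q=0 x=1 clk=1 n1=0
t6.Δ3 y=0 z=1 p=1 r=1 v=0 u=0 q=0 x=1 clk=1 n1=0
t7.Δ0 y=0 z=1 p=1 r=1 v=0 u=0 q=0 x=1 clk=1 n1=0
t7.Δ1 y=0 z=1 p=1 r=1 v=0 u=0 q=0 x=1 clk=0 n1=0
t8.Δ0 y=0 z=1 p=1 r=1 v=0 u=0 q=0 x=1 clk=0 n1=0
t8.Δ1 y=0 z=1 p=1 r=1 v=0 u=0 q=0 x=1 clk=1 n1=0
t8.Δ2 y=1 z=1 p=1 r=1 v=0 u=0 q=0 x=1 clk=1 n1=0
t8.Δ3 y=1 z=0 p=1 r=1 v=0 u=0 q=0 x=1 clk=1 n1=0
t9.Δ0 y=1 z=0 p=1 r=1 v=0 u=0 q=0 x=1 clk=1 n1=0
t9.Δ1 y=1 z=0 p=1 r=1 v=0 u=0 q=0 x=1 clk=0 n1=0
t10.Δ0 y=1 z=0 p=1 r=1 v=0 u=0 q=0 x=1 clk=0 n1=0
t10.Δ1 y=1 z=0 p=1 r=1 v=0 u=0 q=0 x=1 clk=1 n1=0
t10.Δ2 y=0 z=0 p=1 r=1 v=0 u=0 q=0 x=1 clk=1 n1=0
t10.Δ3 y=0 z=1 p=1 r=1 v=0 u=0 q=0 x=1 clk=1 n1=0
t11.Δ0 y=0 z=1 p=1 r=1 v=0 u=0 q=0 x=1 clk=1 n1=0
t11.Δ1 y=0 z=1 p=1 r=1 v=0 u=0 q=0 x=1 clk=0 n1=0
t12.Δ0 y=0 z=1 p=1 r=1 v=0 u=0 q=0 x=1 clk=0 n1=0
t12.Δ1 y=0 z=1 p=1 r=1 v=0 u=0 q=0 x=1 clk=1 n1=0
t12.Δ2 y=1 z=1 p=1 r=1 v=0 u=0 q=0 x=1 clk=1 n1=0
t12.Δ3 y=1 z=0 p=1 r=1 v=0 u=0 q=0 x=1 clk=1 n1=0

1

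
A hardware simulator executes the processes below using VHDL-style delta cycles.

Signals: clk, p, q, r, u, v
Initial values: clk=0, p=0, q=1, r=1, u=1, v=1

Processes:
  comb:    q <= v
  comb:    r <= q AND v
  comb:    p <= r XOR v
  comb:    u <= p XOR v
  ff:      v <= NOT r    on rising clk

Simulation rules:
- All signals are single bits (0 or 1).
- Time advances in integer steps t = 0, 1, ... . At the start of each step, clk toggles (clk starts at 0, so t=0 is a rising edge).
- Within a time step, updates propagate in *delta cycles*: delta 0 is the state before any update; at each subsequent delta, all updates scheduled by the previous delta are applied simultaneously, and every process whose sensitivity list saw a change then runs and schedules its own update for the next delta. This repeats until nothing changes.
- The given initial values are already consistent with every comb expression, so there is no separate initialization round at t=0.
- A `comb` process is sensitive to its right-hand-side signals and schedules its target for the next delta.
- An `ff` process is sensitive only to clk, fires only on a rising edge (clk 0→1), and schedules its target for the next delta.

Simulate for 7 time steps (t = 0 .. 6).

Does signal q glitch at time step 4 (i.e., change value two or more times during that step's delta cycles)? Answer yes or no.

t=0 Δ0: r=1 v=1 clk=0 q=1 u=1 p=0
  Δ1: clk:0→1
  Δ2: v:1→0
  Δ3: r:1→0, q:1→0, u:1→0, p:0→1
  Δ4: u:0→1, p:1→0
  Δ5: u:1→0
  (5Δ to stable)
t=1 Δ0: r=0 v=0 clk=1 q=0 u=0 p=0
  Δ1: clk:1→0
  (1Δ to stable)
t=2 Δ0: r=0 v=0 clk=0 q=0 u=0 p=0
  Δ1: clk:0→1
  Δ2: v:0→1
  Δ3: q:0→1, u:0→1, p:0→1
  Δ4: r:0→1, u:1→0
  Δ5: p:1→0
  Δ6: u:0→1
  (6Δ to stable)
t=3 Δ0: r=1 v=1 clk=1 q=1 u=1 p=0
  Δ1: clk:1→0
  (1Δ to stable)
t=4 Δ0: r=1 v=1 clk=0 q=1 u=1 p=0
  Δ1: clk:0→1
  Δ2: v:1→0
  Δ3: r:1→0, q:1→0, u:1→0, p:0→1
  Δ4: u:0→1, p:1→0
  Δ5: u:1→0
  (5Δ to stable)
t=5 Δ0: r=0 v=0 clk=1 q=0 u=0 p=0
  Δ1: clk:1→0
  (1Δ to stable)
t=6 Δ0: r=0 v=0 clk=0 q=0 u=0 p=0
  Δ1: clk:0→1
  Δ2: v:0→1
  Δ3: q:0→1, u:0→1, p:0→1
  Δ4: r:0→1, u:1→0
  Δ5: p:1→0
  Δ6: u:0→1
  (6Δ to stable)

no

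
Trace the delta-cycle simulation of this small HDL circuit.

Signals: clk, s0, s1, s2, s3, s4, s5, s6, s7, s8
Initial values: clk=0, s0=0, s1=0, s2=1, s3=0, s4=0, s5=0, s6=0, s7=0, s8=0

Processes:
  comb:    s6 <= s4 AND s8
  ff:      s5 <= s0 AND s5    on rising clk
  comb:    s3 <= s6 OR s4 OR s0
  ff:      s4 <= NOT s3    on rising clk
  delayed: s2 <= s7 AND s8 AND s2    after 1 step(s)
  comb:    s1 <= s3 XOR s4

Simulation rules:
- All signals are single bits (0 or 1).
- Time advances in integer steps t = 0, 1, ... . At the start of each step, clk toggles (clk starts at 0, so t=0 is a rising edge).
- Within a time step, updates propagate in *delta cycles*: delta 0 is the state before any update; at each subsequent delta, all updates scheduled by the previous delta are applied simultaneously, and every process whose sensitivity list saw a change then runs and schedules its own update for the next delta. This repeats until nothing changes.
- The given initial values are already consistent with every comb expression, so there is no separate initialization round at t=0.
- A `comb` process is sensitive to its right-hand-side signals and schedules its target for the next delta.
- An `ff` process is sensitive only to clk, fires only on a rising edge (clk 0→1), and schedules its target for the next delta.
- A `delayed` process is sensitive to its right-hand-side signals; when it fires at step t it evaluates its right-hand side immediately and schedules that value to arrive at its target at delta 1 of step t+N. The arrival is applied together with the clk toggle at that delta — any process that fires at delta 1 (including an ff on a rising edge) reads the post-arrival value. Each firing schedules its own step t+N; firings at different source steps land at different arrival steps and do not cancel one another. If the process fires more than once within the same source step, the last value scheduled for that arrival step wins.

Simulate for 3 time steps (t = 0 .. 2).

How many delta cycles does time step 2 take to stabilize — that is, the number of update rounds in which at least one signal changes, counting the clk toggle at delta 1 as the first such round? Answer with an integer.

4

t0.Δ0 s7=0 s8=0 s1=0 s5=0 s0=0 s6=0 s4=0 clk=0 s2=1 s3=0
t0.Δ1 s7=0 s8=0 s1=0 s5=0 s0=0 s6=0 s4=0 clk=1 s2=1 s3=0
t0.Δ2 s7=0 s8=0 s1=0 s5=0 s0=0 s6=0 s4=1 clk=1 s2=1 s3=0
t0.Δ3 s7=0 s8=0 s1=1 s5=0 s0=0 s6=0 s4=1 clk=1 s2=1 s3=1
t0.Δ4 s7=0 s8=0 s1=0 s5=0 s0=0 s6=0 s4=1 clk=1 s2=1 s3=1
t1.Δ0 s7=0 s8=0 s1=0 s5=0 s0=0 s6=0 s4=1 clk=1 s2=1 s3=1
t1.Δ1 s7=0 s8=0 s1=0 s5=0 s0=0 s6=0 s4=1 clk=0 s2=1 s3=1
t2.Δ0 s7=0 s8=0 s1=0 s5=0 s0=0 s6=0 s4=1 clk=0 s2=1 s3=1
t2.Δ1 s7=0 s8=0 s1=0 s5=0 s0=0 s6=0 s4=1 clk=1 s2=1 s3=1
t2.Δ2 s7=0 s8=0 s1=0 s5=0 s0=0 s6=0 s4=0 clk=1 s2=1 s3=1
t2.Δ3 s7=0 s8=0 s1=1 s5=0 s0=0 s6=0 s4=0 clk=1 s2=1 s3=0
t2.Δ4 s7=0 s8=0 s1=0 s5=0 s0=0 s6=0 s4=0 clk=1 s2=1 s3=0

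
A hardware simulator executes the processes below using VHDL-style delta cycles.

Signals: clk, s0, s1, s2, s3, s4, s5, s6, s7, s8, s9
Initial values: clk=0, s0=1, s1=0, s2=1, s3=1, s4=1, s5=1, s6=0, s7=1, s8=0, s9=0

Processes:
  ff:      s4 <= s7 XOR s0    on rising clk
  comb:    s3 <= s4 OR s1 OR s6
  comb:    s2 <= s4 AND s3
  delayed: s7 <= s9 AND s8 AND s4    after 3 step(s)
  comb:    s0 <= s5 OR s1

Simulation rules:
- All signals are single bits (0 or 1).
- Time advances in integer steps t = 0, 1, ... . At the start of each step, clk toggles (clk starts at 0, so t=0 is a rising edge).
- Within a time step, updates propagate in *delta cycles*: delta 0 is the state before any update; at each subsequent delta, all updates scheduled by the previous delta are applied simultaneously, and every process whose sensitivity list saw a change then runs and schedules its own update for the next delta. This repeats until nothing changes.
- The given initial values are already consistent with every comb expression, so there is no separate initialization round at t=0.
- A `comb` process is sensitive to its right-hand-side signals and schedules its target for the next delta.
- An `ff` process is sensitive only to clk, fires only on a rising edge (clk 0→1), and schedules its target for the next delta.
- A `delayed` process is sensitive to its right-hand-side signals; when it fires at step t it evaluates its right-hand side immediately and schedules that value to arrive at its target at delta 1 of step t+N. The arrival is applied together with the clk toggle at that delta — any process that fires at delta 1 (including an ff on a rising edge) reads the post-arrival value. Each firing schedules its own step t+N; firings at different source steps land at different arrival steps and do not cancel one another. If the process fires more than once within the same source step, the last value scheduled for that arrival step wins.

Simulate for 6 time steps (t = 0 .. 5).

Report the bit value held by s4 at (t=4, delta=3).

1

t0.Δ0 s1=0 s8=0 s5=1 s4=1 s9=0 clk=0 s2=1 s6=0 s0=1 s7=1 s3=1
t0.Δ1 s1=0 s8=0 s5=1 s4=1 s9=0 clk=1 s2=1 s6=0 s0=1 s7=1 s3=1
t0.Δ2 s1=0 s8=0 s5=1 s4=0 s9=0 clk=1 s2=1 s6=0 s0=1 s7=1 s3=1
t0.Δ3 s1=0 s8=0 s5=1 s4=0 s9=0 clk=1 s2=0 s6=0 s0=1 s7=1 s3=0
t1.Δ0 s1=0 s8=0 s5=1 s4=0 s9=0 clk=1 s2=0 s6=0 s0=1 s7=1 s3=0
t1.Δ1 s1=0 s8=0 s5=1 s4=0 s9=0 clk=0 s2=0 s6=0 s0=1 s7=1 s3=0
t2.Δ0 s1=0 s8=0 s5=1 s4=0 s9=0 clk=0 s2=0 s6=0 s0=1 s7=1 s3=0
t2.Δ1 s1=0 s8=0 s5=1 s4=0 s9=0 clk=1 s2=0 s6=0 s0=1 s7=1 s3=0
t3.Δ0 s1=0 s8=0 s5=1 s4=0 s9=0 clk=1 s2=0 s6=0 s0=1 s7=1 s3=0
t3.Δ1 s1=0 s8=0 s5=1 s4=0 s9=0 clk=0 s2=0 s6=0 s0=1 s7=0 s3=0
t4.Δ0 s1=0 s8=0 s5=1 s4=0 s9=0 clk=0 s2=0 s6=0 s0=1 s7=0 s3=0
t4.Δ1 s1=0 s8=0 s5=1 s4=0 s9=0 clk=1 s2=0 s6=0 s0=1 s7=0 s3=0
t4.Δ2 s1=0 s8=0 s5=1 s4=1 s9=0 clk=1 s2=0 s6=0 s0=1 s7=0 s3=0
t4.Δ3 s1=0 s8=0 s5=1 s4=1 s9=0 clk=1 s2=0 s6=0 s0=1 s7=0 s3=1
t4.Δ4 s1=0 s8=0 s5=1 s4=1 s9=0 clk=1 s2=1 s6=0 s0=1 s7=0 s3=1
t5.Δ0 s1=0 s8=0 s5=1 s4=1 s9=0 clk=1 s2=1 s6=0 s0=1 s7=0 s3=1
t5.Δ1 s1=0 s8=0 s5=1 s4=1 s9=0 clk=0 s2=1 s6=0 s0=1 s7=0 s3=1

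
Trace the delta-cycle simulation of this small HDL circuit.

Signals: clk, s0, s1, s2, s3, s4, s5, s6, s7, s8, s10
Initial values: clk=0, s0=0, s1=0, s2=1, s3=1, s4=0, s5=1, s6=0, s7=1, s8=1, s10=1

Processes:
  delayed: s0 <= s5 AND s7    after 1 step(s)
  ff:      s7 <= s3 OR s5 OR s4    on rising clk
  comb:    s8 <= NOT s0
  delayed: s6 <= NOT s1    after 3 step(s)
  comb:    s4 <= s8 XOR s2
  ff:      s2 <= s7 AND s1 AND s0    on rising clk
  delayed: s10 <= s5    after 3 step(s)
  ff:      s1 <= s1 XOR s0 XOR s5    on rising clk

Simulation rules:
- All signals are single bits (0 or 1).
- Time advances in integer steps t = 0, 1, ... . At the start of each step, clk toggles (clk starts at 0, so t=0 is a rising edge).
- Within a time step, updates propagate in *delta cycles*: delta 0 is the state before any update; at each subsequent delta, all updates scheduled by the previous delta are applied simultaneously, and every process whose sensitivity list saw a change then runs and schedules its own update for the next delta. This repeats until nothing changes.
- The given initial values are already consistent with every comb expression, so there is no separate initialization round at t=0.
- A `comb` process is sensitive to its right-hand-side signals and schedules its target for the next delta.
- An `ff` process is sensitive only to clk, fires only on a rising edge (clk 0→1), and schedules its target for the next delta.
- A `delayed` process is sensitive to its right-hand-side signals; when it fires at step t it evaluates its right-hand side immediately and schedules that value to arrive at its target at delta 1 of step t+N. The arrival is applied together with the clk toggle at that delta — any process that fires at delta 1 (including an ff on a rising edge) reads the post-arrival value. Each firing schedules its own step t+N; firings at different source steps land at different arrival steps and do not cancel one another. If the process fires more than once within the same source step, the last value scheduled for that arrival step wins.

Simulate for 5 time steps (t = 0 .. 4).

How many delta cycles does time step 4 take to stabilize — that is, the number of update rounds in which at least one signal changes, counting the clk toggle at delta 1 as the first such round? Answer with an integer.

t=0 Δ0: s5=1 s6=0 s3=1 s4=0 s8=1 s2=1 s0=0 clk=0 s1=0 s7=1 s10=1
  Δ1: clk:0→1
  Δ2: s2:1→0, s1:0→1
  Δ3: s4:0→1
  (3Δ to stable)
t=1 Δ0: s5=1 s6=0 s3=1 s4=1 s8=1 s2=0 s0=0 clk=1 s1=1 s7=1 s10=1
  Δ1: clk:1→0
  (1Δ to stable)
t=2 Δ0: s5=1 s6=0 s3=1 s4=1 s8=1 s2=0 s0=0 clk=0 s1=1 s7=1 s10=1
  Δ1: clk:0→1
  Δ2: s1:1→0
  (2Δ to stable)
t=3 Δ0: s5=1 s6=0 s3=1 s4=1 s8=1 s2=0 s0=0 clk=1 s1=0 s7=1 s10=1
  Δ1: clk:1→0
  (1Δ to stable)
t=4 Δ0: s5=1 s6=0 s3=1 s4=1 s8=1 s2=0 s0=0 clk=0 s1=0 s7=1 s10=1
  Δ1: clk:0→1
  Δ2: s1:0→1
  (2Δ to stable)

2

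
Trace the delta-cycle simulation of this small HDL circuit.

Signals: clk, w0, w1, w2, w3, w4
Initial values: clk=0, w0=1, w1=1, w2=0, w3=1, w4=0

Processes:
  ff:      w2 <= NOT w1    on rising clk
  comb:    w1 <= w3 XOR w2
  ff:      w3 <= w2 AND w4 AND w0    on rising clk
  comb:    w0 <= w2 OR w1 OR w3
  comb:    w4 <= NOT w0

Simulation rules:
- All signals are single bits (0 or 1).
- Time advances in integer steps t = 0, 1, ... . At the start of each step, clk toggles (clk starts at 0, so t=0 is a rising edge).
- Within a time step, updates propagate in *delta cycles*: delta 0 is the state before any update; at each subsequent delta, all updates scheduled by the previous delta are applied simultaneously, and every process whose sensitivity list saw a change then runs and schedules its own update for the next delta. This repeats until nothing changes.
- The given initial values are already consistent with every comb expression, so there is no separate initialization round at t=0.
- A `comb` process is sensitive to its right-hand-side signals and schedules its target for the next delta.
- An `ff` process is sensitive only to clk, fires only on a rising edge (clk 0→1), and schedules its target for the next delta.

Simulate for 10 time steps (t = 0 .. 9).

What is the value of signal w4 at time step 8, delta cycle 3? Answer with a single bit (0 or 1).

t=0 Δ0: w2=0 w3=1 w1=1 clk=0 w0=1 w4=0
  Δ1: clk:0→1
  Δ2: w3:1→0
  Δ3: w1:1→0
  Δ4: w0:1→0
  Δ5: w4:0→1
  (5Δ to stable)
t=1 Δ0: w2=0 w3=0 w1=0 clk=1 w0=0 w4=1
  Δ1: clk:1→0
  (1Δ to stable)
t=2 Δ0: w2=0 w3=0 w1=0 clk=0 w0=0 w4=1
  Δ1: clk:0→1
  Δ2: w2:0→1
  Δ3: w1:0→1, w0:0→1
  Δ4: w4:1→0
  (4Δ to stable)
t=3 Δ0: w2=1 w3=0 w1=1 clk=1 w0=1 w4=0
  Δ1: clk:1→0
  (1Δ to stable)
t=4 Δ0: w2=1 w3=0 w1=1 clk=0 w0=1 w4=0
  Δ1: clk:0→1
  Δ2: w2:1→0
  Δ3: w1:1→0
  Δ4: w0:1→0
  Δ5: w4:0→1
  (5Δ to stable)
t=5 Δ0: w2=0 w3=0 w1=0 clk=1 w0=0 w4=1
  Δ1: clk:1→0
  (1Δ to stable)
t=6 Δ0: w2=0 w3=0 w1=0 clk=0 w0=0 w4=1
  Δ1: clk:0→1
  Δ2: w2:0→1
  Δ3: w1:0→1, w0:0→1
  Δ4: w4:1→0
  (4Δ to stable)
t=7 Δ0: w2=1 w3=0 w1=1 clk=1 w0=1 w4=0
  Δ1: clk:1→0
  (1Δ to stable)
t=8 Δ0: w2=1 w3=0 w1=1 clk=0 w0=1 w4=0
  Δ1: clk:0→1
  Δ2: w2:1→0
  Δ3: w1:1→0
  Δ4: w0:1→0
  Δ5: w4:0→1
  (5Δ to stable)
t=9 Δ0: w2=0 w3=0 w1=0 clk=1 w0=0 w4=1
  Δ1: clk:1→0
  (1Δ to stable)

0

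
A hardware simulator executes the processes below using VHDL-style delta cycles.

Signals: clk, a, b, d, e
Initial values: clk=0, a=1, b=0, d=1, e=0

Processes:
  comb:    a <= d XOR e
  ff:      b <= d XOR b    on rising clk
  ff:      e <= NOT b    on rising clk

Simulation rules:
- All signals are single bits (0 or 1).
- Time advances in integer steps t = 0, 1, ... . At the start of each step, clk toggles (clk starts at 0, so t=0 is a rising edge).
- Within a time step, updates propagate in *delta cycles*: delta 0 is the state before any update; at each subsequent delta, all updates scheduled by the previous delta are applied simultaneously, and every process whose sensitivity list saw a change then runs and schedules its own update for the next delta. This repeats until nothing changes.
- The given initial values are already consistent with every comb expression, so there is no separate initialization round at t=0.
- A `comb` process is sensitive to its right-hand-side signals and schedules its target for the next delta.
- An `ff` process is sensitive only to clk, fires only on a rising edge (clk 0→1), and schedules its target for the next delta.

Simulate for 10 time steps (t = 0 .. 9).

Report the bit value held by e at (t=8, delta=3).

t0.Δ0 b=0 clk=0 e=0 d=1 a=1
t0.Δ1 b=0 clk=1 e=0 d=1 a=1
t0.Δ2 b=1 clk=1 e=1 d=1 a=1
t0.Δ3 b=1 clk=1 e=1 d=1 a=0
t1.Δ0 b=1 clk=1 e=1 d=1 a=0
t1.Δ1 b=1 clk=0 e=1 d=1 a=0
t2.Δ0 b=1 clk=0 e=1 d=1 a=0
t2.Δ1 b=1 clk=1 e=1 d=1 a=0
t2.Δ2 b=0 clk=1 e=0 d=1 a=0
t2.Δ3 b=0 clk=1 e=0 d=1 a=1
t3.Δ0 b=0 clk=1 e=0 d=1 a=1
t3.Δ1 b=0 clk=0 e=0 d=1 a=1
t4.Δ0 b=0 clk=0 e=0 d=1 a=1
t4.Δ1 b=0 clk=1 e=0 d=1 a=1
t4.Δ2 b=1 clk=1 e=1 d=1 a=1
t4.Δ3 b=1 clk=1 e=1 d=1 a=0
t5.Δ0 b=1 clk=1 e=1 d=1 a=0
t5.Δ1 b=1 clk=0 e=1 d=1 a=0
t6.Δ0 b=1 clk=0 e=1 d=1 a=0
t6.Δ1 b=1 clk=1 e=1 d=1 a=0
t6.Δ2 b=0 clk=1 e=0 d=1 a=0
t6.Δ3 b=0 clk=1 e=0 d=1 a=1
t7.Δ0 b=0 clk=1 e=0 d=1 a=1
t7.Δ1 b=0 clk=0 e=0 d=1 a=1
t8.Δ0 b=0 clk=0 e=0 d=1 a=1
t8.Δ1 b=0 clk=1 e=0 d=1 a=1
t8.Δ2 b=1 clk=1 e=1 d=1 a=1
t8.Δ3 b=1 clk=1 e=1 d=1 a=0
t9.Δ0 b=1 clk=1 e=1 d=1 a=0
t9.Δ1 b=1 clk=0 e=1 d=1 a=0

1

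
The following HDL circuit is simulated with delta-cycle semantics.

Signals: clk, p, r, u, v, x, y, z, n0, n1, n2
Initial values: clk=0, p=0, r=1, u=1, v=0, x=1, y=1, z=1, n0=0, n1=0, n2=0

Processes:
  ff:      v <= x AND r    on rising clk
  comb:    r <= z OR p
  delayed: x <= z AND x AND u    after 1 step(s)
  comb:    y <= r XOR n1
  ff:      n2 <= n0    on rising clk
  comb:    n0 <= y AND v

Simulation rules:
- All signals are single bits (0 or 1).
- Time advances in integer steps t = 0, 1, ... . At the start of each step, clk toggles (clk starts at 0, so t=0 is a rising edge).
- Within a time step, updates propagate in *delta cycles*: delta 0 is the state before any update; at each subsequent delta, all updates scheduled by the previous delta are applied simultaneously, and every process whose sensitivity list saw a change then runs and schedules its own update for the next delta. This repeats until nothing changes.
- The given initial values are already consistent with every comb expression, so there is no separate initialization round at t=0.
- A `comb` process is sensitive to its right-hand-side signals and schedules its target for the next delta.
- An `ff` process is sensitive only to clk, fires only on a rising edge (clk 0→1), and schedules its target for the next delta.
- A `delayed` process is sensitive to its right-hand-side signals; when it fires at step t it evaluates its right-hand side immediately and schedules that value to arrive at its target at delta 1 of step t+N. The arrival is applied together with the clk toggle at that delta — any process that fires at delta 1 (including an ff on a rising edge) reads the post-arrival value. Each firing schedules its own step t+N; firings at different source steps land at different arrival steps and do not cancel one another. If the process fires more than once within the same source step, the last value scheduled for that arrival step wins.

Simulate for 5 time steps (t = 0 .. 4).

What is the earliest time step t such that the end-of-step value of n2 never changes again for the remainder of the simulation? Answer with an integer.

2

[bits: n1,y,p,x,r,n2,z,clk,n0,u,v]
t=0: Δ0=01011010010 Δ1=01011011010 Δ2=01011011011 Δ3=01011011111 | 3Δ
t=1: Δ0=01011011111 Δ1=01011010111 | 1Δ
t=2: Δ0=01011010111 Δ1=01011011111 Δ2=01011111111 | 2Δ
t=3: Δ0=01011111111 Δ1=01011110111 | 1Δ
t=4: Δ0=01011110111 Δ1=01011111111 | 1Δ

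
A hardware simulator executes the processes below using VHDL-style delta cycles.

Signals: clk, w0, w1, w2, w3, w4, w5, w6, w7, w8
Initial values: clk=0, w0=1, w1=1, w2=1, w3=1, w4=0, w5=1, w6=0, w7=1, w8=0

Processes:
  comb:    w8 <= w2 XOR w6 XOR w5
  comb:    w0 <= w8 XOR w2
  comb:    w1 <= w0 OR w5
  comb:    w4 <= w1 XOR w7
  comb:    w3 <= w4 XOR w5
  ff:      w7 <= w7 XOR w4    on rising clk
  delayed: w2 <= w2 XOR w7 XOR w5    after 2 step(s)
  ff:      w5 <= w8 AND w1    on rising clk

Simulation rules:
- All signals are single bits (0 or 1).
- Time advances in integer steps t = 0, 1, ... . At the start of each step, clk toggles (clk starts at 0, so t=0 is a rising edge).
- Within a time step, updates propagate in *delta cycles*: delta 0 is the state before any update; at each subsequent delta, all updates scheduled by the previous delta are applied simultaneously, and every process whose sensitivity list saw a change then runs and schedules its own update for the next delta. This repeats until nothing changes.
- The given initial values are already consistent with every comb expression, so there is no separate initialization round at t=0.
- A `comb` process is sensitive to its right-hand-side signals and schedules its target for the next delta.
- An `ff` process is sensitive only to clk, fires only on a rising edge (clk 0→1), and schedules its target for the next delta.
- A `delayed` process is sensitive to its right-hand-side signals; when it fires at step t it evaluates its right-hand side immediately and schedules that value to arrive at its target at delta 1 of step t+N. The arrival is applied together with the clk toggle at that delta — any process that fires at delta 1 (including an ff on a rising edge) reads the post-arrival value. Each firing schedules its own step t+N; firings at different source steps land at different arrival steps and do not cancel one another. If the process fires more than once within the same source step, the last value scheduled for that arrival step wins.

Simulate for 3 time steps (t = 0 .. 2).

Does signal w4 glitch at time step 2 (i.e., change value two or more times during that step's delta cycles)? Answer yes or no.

t=0 Δ0: w6=0 w4=0 w1=1 w2=1 clk=0 w8=0 w5=1 w7=1 w3=1 w0=1
  Δ1: clk:0→1
  Δ2: w5:1→0
  Δ3: w8:0→1, w3:1→0
  Δ4: w0:1→0
  Δ5: w1:1→0
  Δ6: w4:0→1
  Δ7: w3:0→1
  (7Δ to stable)
t=1 Δ0: w6=0 w4=1 w1=0 w2=1 clk=1 w8=1 w5=0 w7=1 w3=1 w0=0
  Δ1: clk:1→0
  (1Δ to stable)
t=2 Δ0: w6=0 w4=1 w1=0 w2=1 clk=0 w8=1 w5=0 w7=1 w3=1 w0=0
  Δ1: w2:1→0, clk:0→1
  Δ2: w8:1→0, w7:1→0, w0:0→1
  Δ3: w4:1→0, w1:0→1, w0:1→0
  Δ4: w4:0→1, w1:1→0, w3:1→0
  Δ5: w4:1→0, w3:0→1
  Δ6: w3:1→0
  (6Δ to stable)

yes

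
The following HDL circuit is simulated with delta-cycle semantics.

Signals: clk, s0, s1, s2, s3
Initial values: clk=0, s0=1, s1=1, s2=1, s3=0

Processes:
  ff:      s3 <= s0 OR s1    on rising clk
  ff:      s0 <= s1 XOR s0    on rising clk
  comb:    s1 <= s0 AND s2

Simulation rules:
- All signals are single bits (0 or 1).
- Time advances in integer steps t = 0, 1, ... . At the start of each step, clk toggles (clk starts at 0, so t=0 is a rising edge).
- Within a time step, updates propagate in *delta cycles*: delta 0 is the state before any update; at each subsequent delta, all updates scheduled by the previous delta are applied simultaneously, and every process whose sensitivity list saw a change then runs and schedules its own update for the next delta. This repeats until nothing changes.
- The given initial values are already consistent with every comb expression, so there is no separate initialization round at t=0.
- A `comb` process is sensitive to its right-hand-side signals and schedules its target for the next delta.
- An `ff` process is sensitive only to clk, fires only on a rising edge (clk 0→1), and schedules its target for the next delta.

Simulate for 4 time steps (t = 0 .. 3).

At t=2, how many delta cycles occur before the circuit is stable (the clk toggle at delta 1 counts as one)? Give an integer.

t=0 Δ0: s3=0 s0=1 clk=0 s1=1 s2=1
  Δ1: clk:0→1
  Δ2: s3:0→1, s0:1→0
  Δ3: s1:1→0
  (3Δ to stable)
t=1 Δ0: s3=1 s0=0 clk=1 s1=0 s2=1
  Δ1: clk:1→0
  (1Δ to stable)
t=2 Δ0: s3=1 s0=0 clk=0 s1=0 s2=1
  Δ1: clk:0→1
  Δ2: s3:1→0
  (2Δ to stable)
t=3 Δ0: s3=0 s0=0 clk=1 s1=0 s2=1
  Δ1: clk:1→0
  (1Δ to stable)

2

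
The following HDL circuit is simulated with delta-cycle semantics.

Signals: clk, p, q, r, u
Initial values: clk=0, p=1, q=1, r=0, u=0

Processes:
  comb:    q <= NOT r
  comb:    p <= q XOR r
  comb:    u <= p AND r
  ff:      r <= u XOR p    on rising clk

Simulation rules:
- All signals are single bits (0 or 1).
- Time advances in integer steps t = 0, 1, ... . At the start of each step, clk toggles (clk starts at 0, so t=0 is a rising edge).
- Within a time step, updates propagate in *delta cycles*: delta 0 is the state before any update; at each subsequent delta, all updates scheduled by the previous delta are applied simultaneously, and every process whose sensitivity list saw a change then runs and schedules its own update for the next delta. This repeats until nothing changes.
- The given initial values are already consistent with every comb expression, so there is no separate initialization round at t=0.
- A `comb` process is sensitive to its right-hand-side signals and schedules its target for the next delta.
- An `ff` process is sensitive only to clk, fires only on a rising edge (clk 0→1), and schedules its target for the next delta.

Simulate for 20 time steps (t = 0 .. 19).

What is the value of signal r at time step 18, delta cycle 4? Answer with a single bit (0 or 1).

0

t0.Δ0 q=1 u=0 p=1 clk=0 r=0
t0.Δ1 q=1 u=0 p=1 clk=1 r=0
t0.Δ2 q=1 u=0 p=1 clk=1 r=1
t0.Δ3 q=0 u=1 p=0 clk=1 r=1
t0.Δ4 q=0 u=0 p=1 clk=1 r=1
t0.Δ5 q=0 u=1 p=1 clk=1 r=1
t1.Δ0 q=0 u=1 p=1 clk=1 r=1
t1.Δ1 q=0 u=1 p=1 clk=0 r=1
t2.Δ0 q=0 u=1 p=1 clk=0 r=1
t2.Δ1 q=0 u=1 p=1 clk=1 r=1
t2.Δ2 q=0 u=1 p=1 clk=1 r=0
t2.Δ3 q=1 u=0 p=0 clk=1 r=0
t2.Δ4 q=1 u=0 p=1 clk=1 r=0
t3.Δ0 q=1 u=0 p=1 clk=1 r=0
t3.Δ1 q=1 u=0 p=1 clk=0 r=0
t4.Δ0 q=1 u=0 p=1 clk=0 r=0
t4.Δ1 q=1 u=0 p=1 clk=1 r=0
t4.Δ2 q=1 u=0 p=1 clk=1 r=1
t4.Δ3 q=0 u=1 p=0 clk=1 r=1
t4.Δ4 q=0 u=0 p=1 clk=1 r=1
t4.Δ5 q=0 u=1 p=1 clk=1 r=1
t5.Δ0 q=0 u=1 p=1 clk=1 r=1
t5.Δ1 q=0 u=1 p=1 clk=0 r=1
t6.Δ0 q=0 u=1 p=1 clk=0 r=1
t6.Δ1 q=0 u=1 p=1 clk=1 r=1
t6.Δ2 q=0 u=1 p=1 clk=1 r=0
t6.Δ3 q=1 u=0 p=0 clk=1 r=0
t6.Δ4 q=1 u=0 p=1 clk=1 r=0
t7.Δ0 q=1 u=0 p=1 clk=1 r=0
t7.Δ1 q=1 u=0 p=1 clk=0 r=0
t8.Δ0 q=1 u=0 p=1 clk=0 r=0
t8.Δ1 q=1 u=0 p=1 clk=1 r=0
t8.Δ2 q=1 u=0 p=1 clk=1 r=1
t8.Δ3 q=0 u=1 p=0 clk=1 r=1
t8.Δ4 q=0 u=0 p=1 clk=1 r=1
t8.Δ5 q=0 u=1 p=1 clk=1 r=1
t9.Δ0 q=0 u=1 p=1 clk=1 r=1
t9.Δ1 q=0 u=1 p=1 clk=0 r=1
t10.Δ0 q=0 u=1 p=1 clk=0 r=1
t10.Δ1 q=0 u=1 p=1 clk=1 r=1
t10.Δ2 q=0 u=1 p=1 clk=1 r=0
t10.Δ3 q=1 u=0 p=0 clk=1 r=0
t10.Δ4 q=1 u=0 p=1 clk=1 r=0
t11.Δ0 q=1 u=0 p=1 clk=1 r=0
t11.Δ1 q=1 u=0 p=1 clk=0 r=0
t12.Δ0 q=1 u=0 p=1 clk=0 r=0
t12.Δ1 q=1 u=0 p=1 clk=1 r=0
t12.Δ2 q=1 u=0 p=1 clk=1 r=1
t12.Δ3 q=0 u=1 p=0 clk=1 r=1
t12.Δ4 q=0 u=0 p=1 clk=1 r=1
t12.Δ5 q=0 u=1 p=1 clk=1 r=1
t13.Δ0 q=0 u=1 p=1 clk=1 r=1
t13.Δ1 q=0 u=1 p=1 clk=0 r=1
t14.Δ0 q=0 u=1 p=1 clk=0 r=1
t14.Δ1 q=0 u=1 p=1 clk=1 r=1
t14.Δ2 q=0 u=1 p=1 clk=1 r=0
t14.Δ3 q=1 u=0 p=0 clk=1 r=0
t14.Δ4 q=1 u=0 p=1 clk=1 r=0
t15.Δ0 q=1 u=0 p=1 clk=1 r=0
t15.Δ1 q=1 u=0 p=1 clk=0 r=0
t16.Δ0 q=1 u=0 p=1 clk=0 r=0
t16.Δ1 q=1 u=0 p=1 clk=1 r=0
t16.Δ2 q=1 u=0 p=1 clk=1 r=1
t16.Δ3 q=0 u=1 p=0 clk=1 r=1
t16.Δ4 q=0 u=0 p=1 clk=1 r=1
t16.Δ5 q=0 u=1 p=1 clk=1 r=1
t17.Δ0 q=0 u=1 p=1 clk=1 r=1
t17.Δ1 q=0 u=1 p=1 clk=0 r=1
t18.Δ0 q=0 u=1 p=1 clk=0 r=1
t18.Δ1 q=0 u=1 p=1 clk=1 r=1
t18.Δ2 q=0 u=1 p=1 clk=1 r=0
t18.Δ3 q=1 u=0 p=0 clk=1 r=0
t18.Δ4 q=1 u=0 p=1 clk=1 r=0
t19.Δ0 q=1 u=0 p=1 clk=1 r=0
t19.Δ1 q=1 u=0 p=1 clk=0 r=0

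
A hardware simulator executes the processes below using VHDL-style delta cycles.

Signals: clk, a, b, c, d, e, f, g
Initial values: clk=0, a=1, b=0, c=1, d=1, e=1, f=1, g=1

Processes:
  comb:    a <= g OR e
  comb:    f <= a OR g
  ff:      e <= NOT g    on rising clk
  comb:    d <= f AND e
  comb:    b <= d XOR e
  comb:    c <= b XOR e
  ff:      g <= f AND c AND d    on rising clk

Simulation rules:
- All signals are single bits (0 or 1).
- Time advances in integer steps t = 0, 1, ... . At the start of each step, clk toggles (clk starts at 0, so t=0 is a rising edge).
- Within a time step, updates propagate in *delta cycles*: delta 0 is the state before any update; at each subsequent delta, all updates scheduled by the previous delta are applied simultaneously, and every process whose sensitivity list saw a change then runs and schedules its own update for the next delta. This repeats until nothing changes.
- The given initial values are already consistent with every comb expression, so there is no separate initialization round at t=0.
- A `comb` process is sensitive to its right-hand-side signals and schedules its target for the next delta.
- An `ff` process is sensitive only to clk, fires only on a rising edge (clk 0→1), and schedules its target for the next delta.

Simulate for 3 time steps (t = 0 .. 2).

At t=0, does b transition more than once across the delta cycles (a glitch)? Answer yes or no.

yes

t=0 Δ0: b=0 f=1 clk=0 a=1 c=1 e=1 g=1 d=1
  Δ1: clk:0→1
  Δ2: e:1→0
  Δ3: b:0→1, c:1→0, d:1→0
  Δ4: b:1→0, c:0→1
  Δ5: c:1→0
  (5Δ to stable)
t=1 Δ0: b=0 f=1 clk=1 a=1 c=0 e=0 g=1 d=0
  Δ1: clk:1→0
  (1Δ to stable)
t=2 Δ0: b=0 f=1 clk=0 a=1 c=0 e=0 g=1 d=0
  Δ1: clk:0→1
  Δ2: g:1→0
  Δ3: a:1→0
  Δ4: f:1→0
  (4Δ to stable)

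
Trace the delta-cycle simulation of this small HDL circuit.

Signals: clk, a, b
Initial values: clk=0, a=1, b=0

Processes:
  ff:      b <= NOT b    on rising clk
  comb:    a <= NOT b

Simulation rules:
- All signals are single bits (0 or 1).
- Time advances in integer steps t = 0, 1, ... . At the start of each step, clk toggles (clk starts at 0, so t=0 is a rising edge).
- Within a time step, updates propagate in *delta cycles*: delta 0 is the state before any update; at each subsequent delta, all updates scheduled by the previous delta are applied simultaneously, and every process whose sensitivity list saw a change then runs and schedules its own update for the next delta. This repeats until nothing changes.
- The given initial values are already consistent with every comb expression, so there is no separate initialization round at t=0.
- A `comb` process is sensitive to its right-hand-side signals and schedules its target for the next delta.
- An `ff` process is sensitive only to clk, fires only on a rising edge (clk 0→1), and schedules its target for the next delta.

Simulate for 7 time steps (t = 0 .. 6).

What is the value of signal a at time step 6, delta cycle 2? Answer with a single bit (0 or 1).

0

t0.Δ0 a=1 b=0 clk=0
t0.Δ1 a=1 b=0 clk=1
t0.Δ2 a=1 b=1 clk=1
t0.Δ3 a=0 b=1 clk=1
t1.Δ0 a=0 b=1 clk=1
t1.Δ1 a=0 b=1 clk=0
t2.Δ0 a=0 b=1 clk=0
t2.Δ1 a=0 b=1 clk=1
t2.Δ2 a=0 b=0 clk=1
t2.Δ3 a=1 b=0 clk=1
t3.Δ0 a=1 b=0 clk=1
t3.Δ1 a=1 b=0 clk=0
t4.Δ0 a=1 b=0 clk=0
t4.Δ1 a=1 b=0 clk=1
t4.Δ2 a=1 b=1 clk=1
t4.Δ3 a=0 b=1 clk=1
t5.Δ0 a=0 b=1 clk=1
t5.Δ1 a=0 b=1 clk=0
t6.Δ0 a=0 b=1 clk=0
t6.Δ1 a=0 b=1 clk=1
t6.Δ2 a=0 b=0 clk=1
t6.Δ3 a=1 b=0 clk=1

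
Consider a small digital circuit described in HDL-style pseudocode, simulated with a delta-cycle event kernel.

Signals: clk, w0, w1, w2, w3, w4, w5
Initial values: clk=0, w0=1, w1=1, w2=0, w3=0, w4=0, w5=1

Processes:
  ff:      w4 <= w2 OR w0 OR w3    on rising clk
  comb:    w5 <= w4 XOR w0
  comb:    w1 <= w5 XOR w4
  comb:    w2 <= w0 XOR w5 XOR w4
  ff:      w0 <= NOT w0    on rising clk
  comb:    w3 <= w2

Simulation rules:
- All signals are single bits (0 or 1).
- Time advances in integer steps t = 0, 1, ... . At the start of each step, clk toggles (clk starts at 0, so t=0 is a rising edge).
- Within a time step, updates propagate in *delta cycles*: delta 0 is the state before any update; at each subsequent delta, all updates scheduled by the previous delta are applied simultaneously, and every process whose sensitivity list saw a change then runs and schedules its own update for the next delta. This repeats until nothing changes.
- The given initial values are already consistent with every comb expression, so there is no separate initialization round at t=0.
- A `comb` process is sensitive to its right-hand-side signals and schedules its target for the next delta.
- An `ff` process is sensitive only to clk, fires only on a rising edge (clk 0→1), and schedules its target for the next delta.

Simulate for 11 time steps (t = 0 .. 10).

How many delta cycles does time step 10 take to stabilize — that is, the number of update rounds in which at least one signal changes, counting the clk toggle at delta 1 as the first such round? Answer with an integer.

t0.Δ0 w4=0 w1=1 w5=1 w2=0 clk=0 w0=1 w3=0
t0.Δ1 w4=0 w1=1 w5=1 w2=0 clk=1 w0=1 w3=0
t0.Δ2 w4=1 w1=1 w5=1 w2=0 clk=1 w0=0 w3=0
t0.Δ3 w4=1 w1=0 w5=1 w2=0 clk=1 w0=0 w3=0
t1.Δ0 w4=1 w1=0 w5=1 w2=0 clk=1 w0=0 w3=0
t1.Δ1 w4=1 w1=0 w5=1 w2=0 clk=0 w0=0 w3=0
t2.Δ0 w4=1 w1=0 w5=1 w2=0 clk=0 w0=0 w3=0
t2.Δ1 w4=1 w1=0 w5=1 w2=0 clk=1 w0=0 w3=0
t2.Δ2 w4=0 w1=0 w5=1 w2=0 clk=1 w0=1 w3=0
t2.Δ3 w4=0 w1=1 w5=1 w2=0 clk=1 w0=1 w3=0
t3.Δ0 w4=0 w1=1 w5=1 w2=0 clk=1 w0=1 w3=0
t3.Δ1 w4=0 w1=1 w5=1 w2=0 clk=0 w0=1 w3=0
t4.Δ0 w4=0 w1=1 w5=1 w2=0 clk=0 w0=1 w3=0
t4.Δ1 w4=0 w1=1 w5=1 w2=0 clk=1 w0=1 w3=0
t4.Δ2 w4=1 w1=1 w5=1 w2=0 clk=1 w0=0 w3=0
t4.Δ3 w4=1 w1=0 w5=1 w2=0 clk=1 w0=0 w3=0
t5.Δ0 w4=1 w1=0 w5=1 w2=0 clk=1 w0=0 w3=0
t5.Δ1 w4=1 w1=0 w5=1 w2=0 clk=0 w0=0 w3=0
t6.Δ0 w4=1 w1=0 w5=1 w2=0 clk=0 w0=0 w3=0
t6.Δ1 w4=1 w1=0 w5=1 w2=0 clk=1 w0=0 w3=0
t6.Δ2 w4=0 w1=0 w5=1 w2=0 clk=1 w0=1 w3=0
t6.Δ3 w4=0 w1=1 w5=1 w2=0 clk=1 w0=1 w3=0
t7.Δ0 w4=0 w1=1 w5=1 w2=0 clk=1 w0=1 w3=0
t7.Δ1 w4=0 w1=1 w5=1 w2=0 clk=0 w0=1 w3=0
t8.Δ0 w4=0 w1=1 w5=1 w2=0 clk=0 w0=1 w3=0
t8.Δ1 w4=0 w1=1 w5=1 w2=0 clk=1 w0=1 w3=0
t8.Δ2 w4=1 w1=1 w5=1 w2=0 clk=1 w0=0 w3=0
t8.Δ3 w4=1 w1=0 w5=1 w2=0 clk=1 w0=0 w3=0
t9.Δ0 w4=1 w1=0 w5=1 w2=0 clk=1 w0=0 w3=0
t9.Δ1 w4=1 w1=0 w5=1 w2=0 clk=0 w0=0 w3=0
t10.Δ0 w4=1 w1=0 w5=1 w2=0 clk=0 w0=0 w3=0
t10.Δ1 w4=1 w1=0 w5=1 w2=0 clk=1 w0=0 w3=0
t10.Δ2 w4=0 w1=0 w5=1 w2=0 clk=1 w0=1 w3=0
t10.Δ3 w4=0 w1=1 w5=1 w2=0 clk=1 w0=1 w3=0

3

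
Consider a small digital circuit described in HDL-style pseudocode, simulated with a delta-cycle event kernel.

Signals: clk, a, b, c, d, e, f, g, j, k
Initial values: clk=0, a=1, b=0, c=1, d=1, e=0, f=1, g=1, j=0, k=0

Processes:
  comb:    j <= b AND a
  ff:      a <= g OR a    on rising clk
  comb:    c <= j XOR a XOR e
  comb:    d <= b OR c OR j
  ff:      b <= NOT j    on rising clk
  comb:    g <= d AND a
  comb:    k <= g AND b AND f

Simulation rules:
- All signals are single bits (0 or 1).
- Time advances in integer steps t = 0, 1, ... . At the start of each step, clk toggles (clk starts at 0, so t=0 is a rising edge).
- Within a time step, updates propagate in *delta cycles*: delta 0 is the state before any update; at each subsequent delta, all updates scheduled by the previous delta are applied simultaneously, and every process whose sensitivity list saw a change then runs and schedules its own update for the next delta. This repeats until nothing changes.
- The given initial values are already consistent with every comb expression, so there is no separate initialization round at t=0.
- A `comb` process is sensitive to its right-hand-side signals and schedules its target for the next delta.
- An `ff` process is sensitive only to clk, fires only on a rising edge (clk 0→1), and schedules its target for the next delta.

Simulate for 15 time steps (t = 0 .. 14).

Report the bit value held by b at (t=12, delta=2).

1

t0.Δ0 j=0 clk=0 a=1 b=0 e=0 c=1 d=1 k=0 f=1 g=1
t0.Δ1 j=0 clk=1 a=1 b=0 e=0 c=1 d=1 k=0 f=1 g=1
t0.Δ2 j=0 clk=1 a=1 b=1 e=0 c=1 d=1 k=0 f=1 g=1
t0.Δ3 j=1 clk=1 a=1 b=1 e=0 c=1 d=1 k=1 f=1 g=1
t0.Δ4 j=1 clk=1 a=1 b=1 e=0 c=0 d=1 k=1 f=1 g=1
t1.Δ0 j=1 clk=1 a=1 b=1 e=0 c=0 d=1 k=1 f=1 g=1
t1.Δ1 j=1 clk=0 a=1 b=1 e=0 c=0 d=1 k=1 f=1 g=1
t2.Δ0 j=1 clk=0 a=1 b=1 e=0 c=0 d=1 k=1 f=1 g=1
t2.Δ1 j=1 clk=1 a=1 b=1 e=0 c=0 d=1 k=1 f=1 g=1
t2.Δ2 j=1 clk=1 a=1 b=0 e=0 c=0 d=1 k=1 f=1 g=1
t2.Δ3 j=0 clk=1 a=1 b=0 e=0 c=0 d=1 k=0 f=1 g=1
t2.Δ4 j=0 clk=1 a=1 b=0 e=0 c=1 d=0 k=0 f=1 g=1
t2.Δ5 j=0 clk=1 a=1 b=0 e=0 c=1 d=1 k=0 f=1 g=0
t2.Δ6 j=0 clk=1 a=1 b=0 e=0 c=1 d=1 k=0 f=1 g=1
t3.Δ0 j=0 clk=1 a=1 b=0 e=0 c=1 d=1 k=0 f=1 g=1
t3.Δ1 j=0 clk=0 a=1 b=0 e=0 c=1 d=1 k=0 f=1 g=1
t4.Δ0 j=0 clk=0 a=1 b=0 e=0 c=1 d=1 k=0 f=1 g=1
t4.Δ1 j=0 clk=1 a=1 b=0 e=0 c=1 d=1 k=0 f=1 g=1
t4.Δ2 j=0 clk=1 a=1 b=1 e=0 c=1 d=1 k=0 f=1 g=1
t4.Δ3 j=1 clk=1 a=1 b=1 e=0 c=1 d=1 k=1 f=1 g=1
t4.Δ4 j=1 clk=1 a=1 b=1 e=0 c=0 d=1 k=1 f=1 g=1
t5.Δ0 j=1 clk=1 a=1 b=1 e=0 c=0 d=1 k=1 f=1 g=1
t5.Δ1 j=1 clk=0 a=1 b=1 e=0 c=0 d=1 k=1 f=1 g=1
t6.Δ0 j=1 clk=0 a=1 b=1 e=0 c=0 d=1 k=1 f=1 g=1
t6.Δ1 j=1 clk=1 a=1 b=1 e=0 c=0 d=1 k=1 f=1 g=1
t6.Δ2 j=1 clk=1 a=1 b=0 e=0 c=0 d=1 k=1 f=1 g=1
t6.Δ3 j=0 clk=1 a=1 b=0 e=0 c=0 d=1 k=0 f=1 g=1
t6.Δ4 j=0 clk=1 a=1 b=0 e=0 c=1 d=0 k=0 f=1 g=1
t6.Δ5 j=0 clk=1 a=1 b=0 e=0 c=1 d=1 k=0 f=1 g=0
t6.Δ6 j=0 clk=1 a=1 b=0 e=0 c=1 d=1 k=0 f=1 g=1
t7.Δ0 j=0 clk=1 a=1 b=0 e=0 c=1 d=1 k=0 f=1 g=1
t7.Δ1 j=0 clk=0 a=1 b=0 e=0 c=1 d=1 k=0 f=1 g=1
t8.Δ0 j=0 clk=0 a=1 b=0 e=0 c=1 d=1 k=0 f=1 g=1
t8.Δ1 j=0 clk=1 a=1 b=0 e=0 c=1 d=1 k=0 f=1 g=1
t8.Δ2 j=0 clk=1 a=1 b=1 e=0 c=1 d=1 k=0 f=1 g=1
t8.Δ3 j=1 clk=1 a=1 b=1 e=0 c=1 d=1 k=1 f=1 g=1
t8.Δ4 j=1 clk=1 a=1 b=1 e=0 c=0 d=1 k=1 f=1 g=1
t9.Δ0 j=1 clk=1 a=1 b=1 e=0 c=0 d=1 k=1 f=1 g=1
t9.Δ1 j=1 clk=0 a=1 b=1 e=0 c=0 d=1 k=1 f=1 g=1
t10.Δ0 j=1 clk=0 a=1 b=1 e=0 c=0 d=1 k=1 f=1 g=1
t10.Δ1 j=1 clk=1 a=1 b=1 e=0 c=0 d=1 k=1 f=1 g=1
t10.Δ2 j=1 clk=1 a=1 b=0 e=0 c=0 d=1 k=1 f=1 g=1
t10.Δ3 j=0 clk=1 a=1 b=0 e=0 c=0 d=1 k=0 f=1 g=1
t10.Δ4 j=0 clk=1 a=1 b=0 e=0 c=1 d=0 k=0 f=1 g=1
t10.Δ5 j=0 clk=1 a=1 b=0 e=0 c=1 d=1 k=0 f=1 g=0
t10.Δ6 j=0 clk=1 a=1 b=0 e=0 c=1 d=1 k=0 f=1 g=1
t11.Δ0 j=0 clk=1 a=1 b=0 e=0 c=1 d=1 k=0 f=1 g=1
t11.Δ1 j=0 clk=0 a=1 b=0 e=0 c=1 d=1 k=0 f=1 g=1
t12.Δ0 j=0 clk=0 a=1 b=0 e=0 c=1 d=1 k=0 f=1 g=1
t12.Δ1 j=0 clk=1 a=1 b=0 e=0 c=1 d=1 k=0 f=1 g=1
t12.Δ2 j=0 clk=1 a=1 b=1 e=0 c=1 d=1 k=0 f=1 g=1
t12.Δ3 j=1 clk=1 a=1 b=1 e=0 c=1 d=1 k=1 f=1 g=1
t12.Δ4 j=1 clk=1 a=1 b=1 e=0 c=0 d=1 k=1 f=1 g=1
t13.Δ0 j=1 clk=1 a=1 b=1 e=0 c=0 d=1 k=1 f=1 g=1
t13.Δ1 j=1 clk=0 a=1 b=1 e=0 c=0 d=1 k=1 f=1 g=1
t14.Δ0 j=1 clk=0 a=1 b=1 e=0 c=0 d=1 k=1 f=1 g=1
t14.Δ1 j=1 clk=1 a=1 b=1 e=0 c=0 d=1 k=1 f=1 g=1
t14.Δ2 j=1 clk=1 a=1 b=0 e=0 c=0 d=1 k=1 f=1 g=1
t14.Δ3 j=0 clk=1 a=1 b=0 e=0 c=0 d=1 k=0 f=1 g=1
t14.Δ4 j=0 clk=1 a=1 b=0 e=0 c=1 d=0 k=0 f=1 g=1
t14.Δ5 j=0 clk=1 a=1 b=0 e=0 c=1 d=1 k=0 f=1 g=0
t14.Δ6 j=0 clk=1 a=1 b=0 e=0 c=1 d=1 k=0 f=1 g=1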